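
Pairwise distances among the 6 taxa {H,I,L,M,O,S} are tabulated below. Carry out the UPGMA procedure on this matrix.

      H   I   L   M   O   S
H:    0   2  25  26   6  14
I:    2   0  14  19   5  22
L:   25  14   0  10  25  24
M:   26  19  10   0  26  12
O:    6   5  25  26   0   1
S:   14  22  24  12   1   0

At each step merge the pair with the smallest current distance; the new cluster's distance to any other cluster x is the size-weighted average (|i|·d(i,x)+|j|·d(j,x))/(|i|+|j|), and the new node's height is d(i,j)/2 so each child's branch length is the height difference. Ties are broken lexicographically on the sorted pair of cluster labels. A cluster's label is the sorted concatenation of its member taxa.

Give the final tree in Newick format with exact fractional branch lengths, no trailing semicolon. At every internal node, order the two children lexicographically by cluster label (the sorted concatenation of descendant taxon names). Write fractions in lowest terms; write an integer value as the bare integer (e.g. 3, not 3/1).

(((H:1,I:1):39/8,(O:1/2,S:1/2):43/8):77/16,(L:5,M:5):91/16)

1. join O+S (d=1) ⇒ OS; edges |O|=1/2, |S|=1/2
  updated: d(H,OS)=10, d(I,OS)=27/2, d(L,OS)=49/2, d(M,OS)=19
2. join H+I (d=2) ⇒ HI; edges |H|=1, |I|=1
  updated: d(HI,L)=39/2, d(HI,M)=45/2, d(HI,OS)=47/4
3. join L+M (d=10) ⇒ LM; edges |L|=5, |M|=5
  updated: d(HI,LM)=21, d(LM,OS)=87/4
4. join HI+OS (d=47/4) ⇒ HIOS; edges |HI|=39/8, |OS|=43/8
  updated: d(HIOS,LM)=171/8
5. join HIOS+LM (d=171/8) ⇒ HILMOS; edges |HIOS|=77/16, |LM|=91/16
final tree: (((H:1,I:1):39/8,(O:1/2,S:1/2):43/8):77/16,(L:5,M:5):91/16)
total length: 135/4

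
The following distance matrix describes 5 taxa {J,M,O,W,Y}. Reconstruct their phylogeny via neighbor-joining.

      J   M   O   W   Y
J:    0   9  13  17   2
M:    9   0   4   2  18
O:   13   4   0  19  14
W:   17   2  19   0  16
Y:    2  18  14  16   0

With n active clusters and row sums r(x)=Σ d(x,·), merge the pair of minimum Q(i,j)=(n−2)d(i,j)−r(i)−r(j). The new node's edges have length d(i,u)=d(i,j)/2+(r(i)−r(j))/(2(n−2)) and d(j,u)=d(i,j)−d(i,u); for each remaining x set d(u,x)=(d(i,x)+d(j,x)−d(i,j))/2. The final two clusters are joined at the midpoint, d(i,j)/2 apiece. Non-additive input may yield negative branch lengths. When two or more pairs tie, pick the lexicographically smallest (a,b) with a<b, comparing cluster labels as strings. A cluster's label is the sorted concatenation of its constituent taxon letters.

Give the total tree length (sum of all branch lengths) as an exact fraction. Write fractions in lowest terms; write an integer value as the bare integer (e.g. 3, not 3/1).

1. join J+Y (d=2, Q=-85) ⇒ JY; edges |J|=-1/2, |Y|=5/2
  updated: d(JY,M)=25/2, d(JY,O)=25/2, d(JY,W)=31/2
2. join JY+O (d=25/2, Q=-51) ⇒ JOY; edges |JY|=15/2, |O|=5
  updated: d(JOY,M)=2, d(JOY,W)=11
3. join JOY+M (d=2, Q=-15) ⇒ JMOY; edges |JOY|=11/2, |M|=-7/2
  updated: d(JMOY,W)=11/2
4. join JMOY+W (d=11/2) ⇒ JMOWY; edges |JMOY|=11/4, |W|=11/4
final tree: ((((J:-1/2,Y:5/2):15/2,O:5):11/2,M:-7/2):11/4,W:11/4)
total length: 22

22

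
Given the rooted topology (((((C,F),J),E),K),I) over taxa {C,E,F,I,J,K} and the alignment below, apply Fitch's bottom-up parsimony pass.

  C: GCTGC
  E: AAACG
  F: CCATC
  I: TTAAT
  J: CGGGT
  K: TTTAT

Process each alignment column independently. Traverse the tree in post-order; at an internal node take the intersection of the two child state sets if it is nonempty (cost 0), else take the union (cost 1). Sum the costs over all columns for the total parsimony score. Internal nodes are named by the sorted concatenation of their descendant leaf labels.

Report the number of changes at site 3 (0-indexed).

site 0, node CF: C={G} ∪ F={C} → {C,G} (+1)
site 0, node CFJ: CF={C,G} ∩ J={C} → {C} (+0)
site 0, node CEFJ: CFJ={C} ∪ E={A} → {A,C} (+1)
site 0, node CEFJK: CEFJ={A,C} ∪ K={T} → {A,C,T} (+1)
site 0, node CEFIJK: CEFJK={A,C,T} ∩ I={T} → {T} (+0)
site 1, node CF: C={C} ∩ F={C} → {C} (+0)
site 1, node CFJ: CF={C} ∪ J={G} → {C,G} (+1)
site 1, node CEFJ: CFJ={C,G} ∪ E={A} → {A,C,G} (+1)
site 1, node CEFJK: CEFJ={A,C,G} ∪ K={T} → {A,C,G,T} (+1)
site 1, node CEFIJK: CEFJK={A,C,G,T} ∩ I={T} → {T} (+0)
site 2, node CF: C={T} ∪ F={A} → {A,T} (+1)
site 2, node CFJ: CF={A,T} ∪ J={G} → {A,G,T} (+1)
site 2, node CEFJ: CFJ={A,G,T} ∩ E={A} → {A} (+0)
site 2, node CEFJK: CEFJ={A} ∪ K={T} → {A,T} (+1)
site 2, node CEFIJK: CEFJK={A,T} ∩ I={A} → {A} (+0)
site 3, node CF: C={G} ∪ F={T} → {G,T} (+1)
site 3, node CFJ: CF={G,T} ∩ J={G} → {G} (+0)
site 3, node CEFJ: CFJ={G} ∪ E={C} → {C,G} (+1)
site 3, node CEFJK: CEFJ={C,G} ∪ K={A} → {A,C,G} (+1)
site 3, node CEFIJK: CEFJK={A,C,G} ∩ I={A} → {A} (+0)
site 4, node CF: C={C} ∩ F={C} → {C} (+0)
site 4, node CFJ: CF={C} ∪ J={T} → {C,T} (+1)
site 4, node CEFJ: CFJ={C,T} ∪ E={G} → {C,G,T} (+1)
site 4, node CEFJK: CEFJ={C,G,T} ∩ K={T} → {T} (+0)
site 4, node CEFIJK: CEFJK={T} ∩ I={T} → {T} (+0)
per-site changes: [3, 3, 3, 3, 2]; total = 14

3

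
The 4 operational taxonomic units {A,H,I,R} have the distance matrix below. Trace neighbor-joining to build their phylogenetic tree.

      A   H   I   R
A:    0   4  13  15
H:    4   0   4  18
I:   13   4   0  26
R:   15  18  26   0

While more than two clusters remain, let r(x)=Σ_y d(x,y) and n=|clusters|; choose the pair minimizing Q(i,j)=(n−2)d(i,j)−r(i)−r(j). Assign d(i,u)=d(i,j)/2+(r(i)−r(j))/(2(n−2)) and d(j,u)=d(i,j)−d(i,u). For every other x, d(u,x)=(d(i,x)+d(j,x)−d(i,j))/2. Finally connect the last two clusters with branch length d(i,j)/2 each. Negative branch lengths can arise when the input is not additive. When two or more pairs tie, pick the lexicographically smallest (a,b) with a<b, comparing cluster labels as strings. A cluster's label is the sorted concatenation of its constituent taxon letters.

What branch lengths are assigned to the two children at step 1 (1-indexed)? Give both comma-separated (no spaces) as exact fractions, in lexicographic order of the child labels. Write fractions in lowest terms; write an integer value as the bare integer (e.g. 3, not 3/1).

step 1: merge (A,R) at d=15, Q=-61; branch lengths A→3/4, R→57/4; new cluster AR
  updated: d(AR,H)=7/2, d(AR,I)=12
step 2: merge (AR,H) at d=7/2, Q=-39/2; branch lengths AR→23/4, H→-9/4; new cluster AHR
  updated: d(AHR,I)=25/4
step 3: merge (AHR,I) at d=25/4; branch lengths AHR→25/8, I→25/8; new cluster AHIR
final tree: (((A:3/4,R:57/4):23/4,H:-9/4):25/8,I:25/8)
total length: 99/4

3/4,57/4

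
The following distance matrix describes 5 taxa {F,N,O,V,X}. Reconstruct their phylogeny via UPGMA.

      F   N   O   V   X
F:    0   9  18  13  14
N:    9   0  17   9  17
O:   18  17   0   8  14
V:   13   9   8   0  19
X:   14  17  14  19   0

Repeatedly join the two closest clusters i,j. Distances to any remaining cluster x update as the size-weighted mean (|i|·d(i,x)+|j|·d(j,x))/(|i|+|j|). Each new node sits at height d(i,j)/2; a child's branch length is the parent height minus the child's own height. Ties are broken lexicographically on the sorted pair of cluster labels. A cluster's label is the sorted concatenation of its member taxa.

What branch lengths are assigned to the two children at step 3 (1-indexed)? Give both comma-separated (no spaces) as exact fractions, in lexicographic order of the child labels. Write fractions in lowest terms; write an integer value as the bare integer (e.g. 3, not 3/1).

iteration 1: select O,V (d=8); attach at lengths (4, 4); label the merged cluster OV
  updated: d(F,OV)=31/2, d(N,OV)=13, d(OV,X)=33/2
iteration 2: select F,N (d=9); attach at lengths (9/2, 9/2); label the merged cluster FN
  updated: d(FN,OV)=57/4, d(FN,X)=31/2
iteration 3: select FN,OV (d=57/4); attach at lengths (21/8, 25/8); label the merged cluster FNOV
  updated: d(FNOV,X)=16
iteration 4: select FNOV,X (d=16); attach at lengths (7/8, 8); label the merged cluster FNOVX
final tree: (((F:9/2,N:9/2):21/8,(O:4,V:4):25/8):7/8,X:8)
total length: 253/8

21/8,25/8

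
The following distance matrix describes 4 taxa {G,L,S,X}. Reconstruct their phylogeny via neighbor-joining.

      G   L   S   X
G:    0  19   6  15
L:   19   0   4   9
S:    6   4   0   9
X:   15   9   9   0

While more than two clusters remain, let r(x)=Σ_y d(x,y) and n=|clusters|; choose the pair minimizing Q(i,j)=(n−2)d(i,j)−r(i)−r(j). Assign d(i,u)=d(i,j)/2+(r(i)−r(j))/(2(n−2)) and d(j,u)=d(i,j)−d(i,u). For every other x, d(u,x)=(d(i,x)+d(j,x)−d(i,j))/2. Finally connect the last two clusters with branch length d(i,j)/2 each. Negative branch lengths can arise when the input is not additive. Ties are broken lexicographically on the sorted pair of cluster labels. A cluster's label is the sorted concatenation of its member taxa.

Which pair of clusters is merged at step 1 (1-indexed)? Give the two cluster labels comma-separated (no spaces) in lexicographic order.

G,S

step 1: merge (G,S) at d=6, Q=-47; branch lengths G→33/4, S→-9/4; new cluster GS
  updated: d(GS,L)=17/2, d(GS,X)=9
step 2: merge (GS,L) at d=17/2, Q=-53/2; branch lengths GS→17/4, L→17/4; new cluster GLS
  updated: d(GLS,X)=19/4
step 3: merge (GLS,X) at d=19/4; branch lengths GLS→19/8, X→19/8; new cluster GLSX
final tree: (((G:33/4,S:-9/4):17/4,L:17/4):19/8,X:19/8)
total length: 77/4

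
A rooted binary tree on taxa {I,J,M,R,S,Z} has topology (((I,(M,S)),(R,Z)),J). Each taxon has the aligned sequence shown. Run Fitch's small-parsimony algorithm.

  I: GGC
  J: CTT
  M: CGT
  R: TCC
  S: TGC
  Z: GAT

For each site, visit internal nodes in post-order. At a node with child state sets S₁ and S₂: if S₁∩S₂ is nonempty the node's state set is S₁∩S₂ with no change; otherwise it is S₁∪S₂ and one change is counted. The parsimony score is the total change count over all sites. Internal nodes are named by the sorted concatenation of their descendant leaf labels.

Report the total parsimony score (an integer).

10

MS@0: {C} ∪ {T} = {C,T} (union, +1)
IMS@0: {G} ∪ {C,T} = {C,G,T} (union, +1)
RZ@0: {T} ∪ {G} = {G,T} (union, +1)
IMRSZ@0: {C,G,T} ∩ {G,T} = {G,T} (intersection, +0)
IJMRSZ@0: {G,T} ∪ {C} = {C,G,T} (union, +1)
MS@1: {G} ∩ {G} = {G} (intersection, +0)
IMS@1: {G} ∩ {G} = {G} (intersection, +0)
RZ@1: {C} ∪ {A} = {A,C} (union, +1)
IMRSZ@1: {G} ∪ {A,C} = {A,C,G} (union, +1)
IJMRSZ@1: {A,C,G} ∪ {T} = {A,C,G,T} (union, +1)
MS@2: {T} ∪ {C} = {C,T} (union, +1)
IMS@2: {C} ∩ {C,T} = {C} (intersection, +0)
RZ@2: {C} ∪ {T} = {C,T} (union, +1)
IMRSZ@2: {C} ∩ {C,T} = {C} (intersection, +0)
IJMRSZ@2: {C} ∪ {T} = {C,T} (union, +1)
per-site changes: [4, 3, 3]; total = 10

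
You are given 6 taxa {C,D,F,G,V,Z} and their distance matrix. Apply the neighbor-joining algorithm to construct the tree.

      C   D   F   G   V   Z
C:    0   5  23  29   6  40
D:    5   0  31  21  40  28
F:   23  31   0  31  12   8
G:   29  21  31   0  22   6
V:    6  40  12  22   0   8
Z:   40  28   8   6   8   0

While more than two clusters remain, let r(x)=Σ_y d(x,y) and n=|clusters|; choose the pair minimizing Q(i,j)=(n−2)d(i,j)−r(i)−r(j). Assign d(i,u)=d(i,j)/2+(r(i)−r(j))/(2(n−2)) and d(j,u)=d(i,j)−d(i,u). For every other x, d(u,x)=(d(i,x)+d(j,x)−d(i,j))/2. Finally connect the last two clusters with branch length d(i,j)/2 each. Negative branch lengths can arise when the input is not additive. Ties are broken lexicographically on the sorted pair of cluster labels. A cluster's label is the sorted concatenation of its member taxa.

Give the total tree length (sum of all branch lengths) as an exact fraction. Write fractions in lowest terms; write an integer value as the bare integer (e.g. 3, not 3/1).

step 1: merge (C,D) at d=5, Q=-208; branch lengths C→-1/4, D→21/4; new cluster CD
  updated: d(CD,F)=49/2, d(CD,G)=45/2, d(CD,V)=41/2, d(CD,Z)=63/2
step 2: merge (G,Z) at d=6, Q=-117; branch lengths G→23/3, Z→-5/3; new cluster GZ
  updated: d(CD,GZ)=24, d(F,GZ)=33/2, d(GZ,V)=12
step 3: merge (CD,GZ) at d=24, Q=-147/2; branch lengths CD→129/8, GZ→63/8; new cluster CDGZ
  updated: d(CDGZ,F)=17/2, d(CDGZ,V)=17/4
step 4: merge (CDGZ,F) at d=17/2, Q=-99/4; branch lengths CDGZ→3/8, F→65/8; new cluster CDFGZ
  updated: d(CDFGZ,V)=31/8
step 5: merge (CDFGZ,V) at d=31/8; branch lengths CDFGZ→31/16, V→31/16; new cluster CDFGVZ
final tree: ((((C:-1/4,D:21/4):129/8,(G:23/3,Z:-5/3):63/8):3/8,F:65/8):31/16,V:31/16)
total length: 379/8

379/8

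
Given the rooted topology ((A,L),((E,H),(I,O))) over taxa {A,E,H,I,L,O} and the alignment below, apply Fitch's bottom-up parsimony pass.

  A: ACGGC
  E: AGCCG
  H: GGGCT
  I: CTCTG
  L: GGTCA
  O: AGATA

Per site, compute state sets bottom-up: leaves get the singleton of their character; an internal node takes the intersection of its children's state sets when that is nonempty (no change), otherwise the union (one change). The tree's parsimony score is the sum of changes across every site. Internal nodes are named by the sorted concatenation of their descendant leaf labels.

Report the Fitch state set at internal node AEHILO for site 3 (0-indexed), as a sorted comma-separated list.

site 0, node AL: A={A} ∪ L={G} → {A,G} (+1)
site 0, node EH: E={A} ∪ H={G} → {A,G} (+1)
site 0, node IO: I={C} ∪ O={A} → {A,C} (+1)
site 0, node EHIO: EH={A,G} ∩ IO={A,C} → {A} (+0)
site 0, node AEHILO: AL={A,G} ∩ EHIO={A} → {A} (+0)
site 1, node AL: A={C} ∪ L={G} → {C,G} (+1)
site 1, node EH: E={G} ∩ H={G} → {G} (+0)
site 1, node IO: I={T} ∪ O={G} → {G,T} (+1)
site 1, node EHIO: EH={G} ∩ IO={G,T} → {G} (+0)
site 1, node AEHILO: AL={C,G} ∩ EHIO={G} → {G} (+0)
site 2, node AL: A={G} ∪ L={T} → {G,T} (+1)
site 2, node EH: E={C} ∪ H={G} → {C,G} (+1)
site 2, node IO: I={C} ∪ O={A} → {A,C} (+1)
site 2, node EHIO: EH={C,G} ∩ IO={A,C} → {C} (+0)
site 2, node AEHILO: AL={G,T} ∪ EHIO={C} → {C,G,T} (+1)
site 3, node AL: A={G} ∪ L={C} → {C,G} (+1)
site 3, node EH: E={C} ∩ H={C} → {C} (+0)
site 3, node IO: I={T} ∩ O={T} → {T} (+0)
site 3, node EHIO: EH={C} ∪ IO={T} → {C,T} (+1)
site 3, node AEHILO: AL={C,G} ∩ EHIO={C,T} → {C} (+0)
site 4, node AL: A={C} ∪ L={A} → {A,C} (+1)
site 4, node EH: E={G} ∪ H={T} → {G,T} (+1)
site 4, node IO: I={G} ∪ O={A} → {A,G} (+1)
site 4, node EHIO: EH={G,T} ∩ IO={A,G} → {G} (+0)
site 4, node AEHILO: AL={A,C} ∪ EHIO={G} → {A,C,G} (+1)
per-site changes: [3, 2, 4, 2, 4]; total = 15

C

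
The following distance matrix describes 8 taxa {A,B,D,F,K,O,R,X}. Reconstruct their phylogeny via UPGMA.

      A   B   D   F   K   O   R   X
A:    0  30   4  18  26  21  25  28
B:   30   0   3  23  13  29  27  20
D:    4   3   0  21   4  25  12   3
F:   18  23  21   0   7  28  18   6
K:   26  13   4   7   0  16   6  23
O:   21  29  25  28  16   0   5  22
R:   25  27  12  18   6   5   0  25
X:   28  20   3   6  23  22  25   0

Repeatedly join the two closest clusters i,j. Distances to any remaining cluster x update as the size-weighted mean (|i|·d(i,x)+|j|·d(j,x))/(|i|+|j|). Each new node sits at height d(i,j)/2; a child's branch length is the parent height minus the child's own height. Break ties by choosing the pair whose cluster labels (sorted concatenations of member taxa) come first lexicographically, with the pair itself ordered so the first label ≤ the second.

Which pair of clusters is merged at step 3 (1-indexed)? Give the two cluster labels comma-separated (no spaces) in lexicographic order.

1. join B+D (d=3) ⇒ BD; edges |B|=3/2, |D|=3/2
  updated: d(A,BD)=17, d(BD,F)=22, d(BD,K)=17/2, d(BD,O)=27, d(BD,R)=39/2, d(BD,X)=23/2
2. join O+R (d=5) ⇒ OR; edges |O|=5/2, |R|=5/2
  updated: d(A,OR)=23, d(BD,OR)=93/4, d(F,OR)=23, d(K,OR)=11, d(OR,X)=47/2
3. join F+X (d=6) ⇒ FX; edges |F|=3, |X|=3
  updated: d(A,FX)=23, d(BD,FX)=67/4, d(FX,K)=15, d(FX,OR)=93/4
4. join BD+K (d=17/2) ⇒ BDK; edges |BD|=11/4, |K|=17/4
  updated: d(A,BDK)=20, d(BDK,FX)=97/6, d(BDK,OR)=115/6
5. join BDK+FX (d=97/6) ⇒ BDFKX; edges |BDK|=23/6, |FX|=61/12
  updated: d(A,BDFKX)=106/5, d(BDFKX,OR)=104/5
6. join BDFKX+OR (d=104/5) ⇒ BDFKORX; edges |BDFKX|=139/60, |OR|=79/10
  updated: d(A,BDFKORX)=152/7
7. join A+BDFKORX (d=152/7) ⇒ ABDFKORX; edges |A|=76/7, |BDFKORX|=16/35
final tree: (A:76/7,((((B:3/2,D:3/2):11/4,K:17/4):23/6,(F:3,X:3):61/12):139/60,(O:5/2,R:5/2):79/10):16/35)
total length: 5402/105

F,X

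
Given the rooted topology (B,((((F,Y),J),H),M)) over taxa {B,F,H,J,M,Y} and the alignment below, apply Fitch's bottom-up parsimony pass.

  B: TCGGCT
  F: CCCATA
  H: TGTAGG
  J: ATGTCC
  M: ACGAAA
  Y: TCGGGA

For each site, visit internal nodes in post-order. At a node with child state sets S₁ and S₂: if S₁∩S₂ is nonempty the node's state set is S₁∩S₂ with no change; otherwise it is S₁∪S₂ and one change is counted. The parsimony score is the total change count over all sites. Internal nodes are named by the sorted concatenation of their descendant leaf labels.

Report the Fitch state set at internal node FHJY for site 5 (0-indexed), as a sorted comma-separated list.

FY@0: {C} ∪ {T} = {C,T} (union, +1)
FJY@0: {C,T} ∪ {A} = {A,C,T} (union, +1)
FHJY@0: {A,C,T} ∩ {T} = {T} (intersection, +0)
FHJMY@0: {T} ∪ {A} = {A,T} (union, +1)
BFHJMY@0: {T} ∩ {A,T} = {T} (intersection, +0)
FY@1: {C} ∩ {C} = {C} (intersection, +0)
FJY@1: {C} ∪ {T} = {C,T} (union, +1)
FHJY@1: {C,T} ∪ {G} = {C,G,T} (union, +1)
FHJMY@1: {C,G,T} ∩ {C} = {C} (intersection, +0)
BFHJMY@1: {C} ∩ {C} = {C} (intersection, +0)
FY@2: {C} ∪ {G} = {C,G} (union, +1)
FJY@2: {C,G} ∩ {G} = {G} (intersection, +0)
FHJY@2: {G} ∪ {T} = {G,T} (union, +1)
FHJMY@2: {G,T} ∩ {G} = {G} (intersection, +0)
BFHJMY@2: {G} ∩ {G} = {G} (intersection, +0)
FY@3: {A} ∪ {G} = {A,G} (union, +1)
FJY@3: {A,G} ∪ {T} = {A,G,T} (union, +1)
FHJY@3: {A,G,T} ∩ {A} = {A} (intersection, +0)
FHJMY@3: {A} ∩ {A} = {A} (intersection, +0)
BFHJMY@3: {G} ∪ {A} = {A,G} (union, +1)
FY@4: {T} ∪ {G} = {G,T} (union, +1)
FJY@4: {G,T} ∪ {C} = {C,G,T} (union, +1)
FHJY@4: {C,G,T} ∩ {G} = {G} (intersection, +0)
FHJMY@4: {G} ∪ {A} = {A,G} (union, +1)
BFHJMY@4: {C} ∪ {A,G} = {A,C,G} (union, +1)
FY@5: {A} ∩ {A} = {A} (intersection, +0)
FJY@5: {A} ∪ {C} = {A,C} (union, +1)
FHJY@5: {A,C} ∪ {G} = {A,C,G} (union, +1)
FHJMY@5: {A,C,G} ∩ {A} = {A} (intersection, +0)
BFHJMY@5: {T} ∪ {A} = {A,T} (union, +1)
per-site changes: [3, 2, 2, 3, 4, 3]; total = 17

A,C,G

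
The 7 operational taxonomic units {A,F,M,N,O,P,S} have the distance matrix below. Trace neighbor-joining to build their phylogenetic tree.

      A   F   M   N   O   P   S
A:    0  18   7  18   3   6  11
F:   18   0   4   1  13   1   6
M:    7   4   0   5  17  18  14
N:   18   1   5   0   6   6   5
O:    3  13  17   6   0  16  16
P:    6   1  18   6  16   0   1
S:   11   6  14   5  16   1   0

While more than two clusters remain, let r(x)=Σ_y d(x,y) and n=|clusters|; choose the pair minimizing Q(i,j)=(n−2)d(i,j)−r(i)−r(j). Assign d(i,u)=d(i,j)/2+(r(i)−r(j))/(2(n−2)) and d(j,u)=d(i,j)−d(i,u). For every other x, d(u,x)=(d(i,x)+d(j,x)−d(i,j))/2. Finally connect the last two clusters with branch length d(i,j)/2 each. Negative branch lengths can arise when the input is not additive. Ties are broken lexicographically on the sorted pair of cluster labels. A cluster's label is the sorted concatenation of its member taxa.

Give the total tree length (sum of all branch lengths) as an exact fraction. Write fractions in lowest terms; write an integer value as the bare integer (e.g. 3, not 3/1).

691/32

1. join A+O (d=3, Q=-119) ⇒ AO; edges |A|=7/10, |O|=23/10
  updated: d(AO,F)=14, d(AO,M)=21/2, d(AO,N)=21/2, d(AO,P)=19/2, d(AO,S)=12
2. join P+S (d=1, Q=-139/2) ⇒ PS; edges |P|=3/16, |S|=13/16
  updated: d(AO,PS)=41/4, d(F,PS)=3, d(M,PS)=31/2, d(N,PS)=5
3. join AO+M (d=21/2, Q=-195/4) ⇒ AMO; edges |AO|=167/24, |M|=85/24
  updated: d(AMO,F)=15/4, d(AMO,N)=5/2, d(AMO,PS)=61/8
4. join AMO+N (d=5/2, Q=-139/8) ⇒ AMNO; edges |AMO|=83/32, |N|=-3/32
  updated: d(AMNO,F)=9/8, d(AMNO,PS)=81/16
5. join AMNO+F (d=9/8, Q=-147/16) ⇒ AFMNO; edges |AMNO|=51/32, |F|=-15/32
  updated: d(AFMNO,PS)=111/32
6. join AFMNO+PS (d=111/32) ⇒ AFMNOPS; edges |AFMNO|=111/64, |PS|=111/64
final tree: (((((A:7/10,O:23/10):167/24,M:85/24):83/32,N:-3/32):51/32,F:-15/32):111/64,(P:3/16,S:13/16):111/64)
total length: 691/32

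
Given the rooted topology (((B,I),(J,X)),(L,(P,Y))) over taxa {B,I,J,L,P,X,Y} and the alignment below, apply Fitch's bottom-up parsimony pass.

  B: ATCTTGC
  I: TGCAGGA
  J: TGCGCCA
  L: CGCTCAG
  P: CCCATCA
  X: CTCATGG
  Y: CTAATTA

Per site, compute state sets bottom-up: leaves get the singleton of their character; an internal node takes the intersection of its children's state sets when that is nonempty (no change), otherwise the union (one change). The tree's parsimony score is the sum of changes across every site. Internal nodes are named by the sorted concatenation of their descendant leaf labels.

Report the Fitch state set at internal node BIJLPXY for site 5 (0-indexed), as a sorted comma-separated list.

A,C,G,T

[col 0] BI: children B:{A}, I:{T} ∪→ {A,T}; cost 1
[col 0] JX: children J:{T}, X:{C} ∪→ {C,T}; cost 1
[col 0] BIJX: children BI:{A,T}, JX:{C,T} ∩→ {T}; cost 0
[col 0] PY: children P:{C}, Y:{C} ∩→ {C}; cost 0
[col 0] LPY: children L:{C}, PY:{C} ∩→ {C}; cost 0
[col 0] BIJLPXY: children BIJX:{T}, LPY:{C} ∪→ {C,T}; cost 1
[col 1] BI: children B:{T}, I:{G} ∪→ {G,T}; cost 1
[col 1] JX: children J:{G}, X:{T} ∪→ {G,T}; cost 1
[col 1] BIJX: children BI:{G,T}, JX:{G,T} ∩→ {G,T}; cost 0
[col 1] PY: children P:{C}, Y:{T} ∪→ {C,T}; cost 1
[col 1] LPY: children L:{G}, PY:{C,T} ∪→ {C,G,T}; cost 1
[col 1] BIJLPXY: children BIJX:{G,T}, LPY:{C,G,T} ∩→ {G,T}; cost 0
[col 2] BI: children B:{C}, I:{C} ∩→ {C}; cost 0
[col 2] JX: children J:{C}, X:{C} ∩→ {C}; cost 0
[col 2] BIJX: children BI:{C}, JX:{C} ∩→ {C}; cost 0
[col 2] PY: children P:{C}, Y:{A} ∪→ {A,C}; cost 1
[col 2] LPY: children L:{C}, PY:{A,C} ∩→ {C}; cost 0
[col 2] BIJLPXY: children BIJX:{C}, LPY:{C} ∩→ {C}; cost 0
[col 3] BI: children B:{T}, I:{A} ∪→ {A,T}; cost 1
[col 3] JX: children J:{G}, X:{A} ∪→ {A,G}; cost 1
[col 3] BIJX: children BI:{A,T}, JX:{A,G} ∩→ {A}; cost 0
[col 3] PY: children P:{A}, Y:{A} ∩→ {A}; cost 0
[col 3] LPY: children L:{T}, PY:{A} ∪→ {A,T}; cost 1
[col 3] BIJLPXY: children BIJX:{A}, LPY:{A,T} ∩→ {A}; cost 0
[col 4] BI: children B:{T}, I:{G} ∪→ {G,T}; cost 1
[col 4] JX: children J:{C}, X:{T} ∪→ {C,T}; cost 1
[col 4] BIJX: children BI:{G,T}, JX:{C,T} ∩→ {T}; cost 0
[col 4] PY: children P:{T}, Y:{T} ∩→ {T}; cost 0
[col 4] LPY: children L:{C}, PY:{T} ∪→ {C,T}; cost 1
[col 4] BIJLPXY: children BIJX:{T}, LPY:{C,T} ∩→ {T}; cost 0
[col 5] BI: children B:{G}, I:{G} ∩→ {G}; cost 0
[col 5] JX: children J:{C}, X:{G} ∪→ {C,G}; cost 1
[col 5] BIJX: children BI:{G}, JX:{C,G} ∩→ {G}; cost 0
[col 5] PY: children P:{C}, Y:{T} ∪→ {C,T}; cost 1
[col 5] LPY: children L:{A}, PY:{C,T} ∪→ {A,C,T}; cost 1
[col 5] BIJLPXY: children BIJX:{G}, LPY:{A,C,T} ∪→ {A,C,G,T}; cost 1
[col 6] BI: children B:{C}, I:{A} ∪→ {A,C}; cost 1
[col 6] JX: children J:{A}, X:{G} ∪→ {A,G}; cost 1
[col 6] BIJX: children BI:{A,C}, JX:{A,G} ∩→ {A}; cost 0
[col 6] PY: children P:{A}, Y:{A} ∩→ {A}; cost 0
[col 6] LPY: children L:{G}, PY:{A} ∪→ {A,G}; cost 1
[col 6] BIJLPXY: children BIJX:{A}, LPY:{A,G} ∩→ {A}; cost 0
per-site changes: [3, 4, 1, 3, 3, 4, 3]; total = 21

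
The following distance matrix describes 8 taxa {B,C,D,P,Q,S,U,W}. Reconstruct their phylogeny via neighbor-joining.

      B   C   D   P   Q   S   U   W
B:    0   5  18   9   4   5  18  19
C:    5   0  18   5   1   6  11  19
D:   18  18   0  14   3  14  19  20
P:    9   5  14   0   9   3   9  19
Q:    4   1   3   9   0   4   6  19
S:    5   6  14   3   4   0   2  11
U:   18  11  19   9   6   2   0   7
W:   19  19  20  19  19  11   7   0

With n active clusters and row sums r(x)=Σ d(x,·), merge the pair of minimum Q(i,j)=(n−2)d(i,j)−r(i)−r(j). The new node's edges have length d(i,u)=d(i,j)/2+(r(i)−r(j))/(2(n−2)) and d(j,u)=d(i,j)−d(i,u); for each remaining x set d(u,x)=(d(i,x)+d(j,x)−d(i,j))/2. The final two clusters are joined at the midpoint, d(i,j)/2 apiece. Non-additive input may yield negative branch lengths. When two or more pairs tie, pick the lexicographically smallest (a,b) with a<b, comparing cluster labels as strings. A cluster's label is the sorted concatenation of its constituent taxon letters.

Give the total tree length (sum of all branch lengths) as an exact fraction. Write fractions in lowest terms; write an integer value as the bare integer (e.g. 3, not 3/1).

step 1: merge (U,W) at d=7, Q=-144; branch lengths U→0, W→7; new cluster UW
  updated: d(B,UW)=15, d(C,UW)=23/2, d(D,UW)=16, d(P,UW)=21/2, d(Q,UW)=9, d(S,UW)=3
step 2: merge (D,Q) at d=3, Q=-98; branch lengths D→34/5, Q→-19/5; new cluster DQ
  updated: d(B,DQ)=19/2, d(C,DQ)=8, d(DQ,P)=10, d(DQ,S)=15/2, d(DQ,UW)=11
step 3: merge (S,UW) at d=3, Q=-127/2; branch lengths S→-29/16, UW→77/16; new cluster SUW
  updated: d(B,SUW)=17/2, d(C,SUW)=29/4, d(DQ,SUW)=31/4, d(P,SUW)=21/4
step 4: merge (B,C) at d=5, Q=-169/4; branch lengths B→29/8, C→11/8; new cluster BC
  updated: d(BC,DQ)=25/4, d(BC,P)=9/2, d(BC,SUW)=43/8
step 5: merge (BC,DQ) at d=25/4, Q=-221/8; branch lengths BC→37/32, DQ→163/32; new cluster BCDQ
  updated: d(BCDQ,P)=33/8, d(BCDQ,SUW)=55/16
step 6: merge (BCDQ,P) at d=33/8, Q=-205/16; branch lengths BCDQ→37/32, P→95/32; new cluster BCDPQ
  updated: d(BCDPQ,SUW)=73/32
step 7: merge (BCDPQ,SUW) at d=73/32; branch lengths BCDPQ→73/64, SUW→73/64; new cluster BCDPQSUW
final tree: ((((B:29/8,C:11/8):37/32,(D:34/5,Q:-19/5):163/32):37/32,P:95/32):73/64,(S:-29/16,(U:0,W:7):77/16):73/64)
total length: 981/32

981/32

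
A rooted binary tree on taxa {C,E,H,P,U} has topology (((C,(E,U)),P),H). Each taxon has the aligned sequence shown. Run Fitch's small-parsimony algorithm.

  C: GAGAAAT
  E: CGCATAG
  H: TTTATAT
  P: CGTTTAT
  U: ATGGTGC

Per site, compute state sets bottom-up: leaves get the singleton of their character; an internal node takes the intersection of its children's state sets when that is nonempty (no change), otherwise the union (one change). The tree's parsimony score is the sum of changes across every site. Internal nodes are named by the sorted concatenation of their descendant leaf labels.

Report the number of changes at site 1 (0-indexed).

3

EU@0: {C} ∪ {A} = {A,C} (union, +1)
CEU@0: {G} ∪ {A,C} = {A,C,G} (union, +1)
CEPU@0: {A,C,G} ∩ {C} = {C} (intersection, +0)
CEHPU@0: {C} ∪ {T} = {C,T} (union, +1)
EU@1: {G} ∪ {T} = {G,T} (union, +1)
CEU@1: {A} ∪ {G,T} = {A,G,T} (union, +1)
CEPU@1: {A,G,T} ∩ {G} = {G} (intersection, +0)
CEHPU@1: {G} ∪ {T} = {G,T} (union, +1)
EU@2: {C} ∪ {G} = {C,G} (union, +1)
CEU@2: {G} ∩ {C,G} = {G} (intersection, +0)
CEPU@2: {G} ∪ {T} = {G,T} (union, +1)
CEHPU@2: {G,T} ∩ {T} = {T} (intersection, +0)
EU@3: {A} ∪ {G} = {A,G} (union, +1)
CEU@3: {A} ∩ {A,G} = {A} (intersection, +0)
CEPU@3: {A} ∪ {T} = {A,T} (union, +1)
CEHPU@3: {A,T} ∩ {A} = {A} (intersection, +0)
EU@4: {T} ∩ {T} = {T} (intersection, +0)
CEU@4: {A} ∪ {T} = {A,T} (union, +1)
CEPU@4: {A,T} ∩ {T} = {T} (intersection, +0)
CEHPU@4: {T} ∩ {T} = {T} (intersection, +0)
EU@5: {A} ∪ {G} = {A,G} (union, +1)
CEU@5: {A} ∩ {A,G} = {A} (intersection, +0)
CEPU@5: {A} ∩ {A} = {A} (intersection, +0)
CEHPU@5: {A} ∩ {A} = {A} (intersection, +0)
EU@6: {G} ∪ {C} = {C,G} (union, +1)
CEU@6: {T} ∪ {C,G} = {C,G,T} (union, +1)
CEPU@6: {C,G,T} ∩ {T} = {T} (intersection, +0)
CEHPU@6: {T} ∩ {T} = {T} (intersection, +0)
per-site changes: [3, 3, 2, 2, 1, 1, 2]; total = 14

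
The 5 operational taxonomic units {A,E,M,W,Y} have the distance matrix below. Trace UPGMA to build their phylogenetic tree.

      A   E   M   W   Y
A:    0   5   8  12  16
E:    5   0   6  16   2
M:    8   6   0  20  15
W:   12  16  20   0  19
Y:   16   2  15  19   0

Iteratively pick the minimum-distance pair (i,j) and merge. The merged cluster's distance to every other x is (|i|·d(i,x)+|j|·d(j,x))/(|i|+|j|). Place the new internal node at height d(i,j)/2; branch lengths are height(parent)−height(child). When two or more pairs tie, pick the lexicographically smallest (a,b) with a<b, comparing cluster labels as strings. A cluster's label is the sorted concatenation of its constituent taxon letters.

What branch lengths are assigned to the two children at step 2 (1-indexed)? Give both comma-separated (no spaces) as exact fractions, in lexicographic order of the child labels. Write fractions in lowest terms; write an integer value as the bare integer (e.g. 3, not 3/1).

4,4

1. join E+Y (d=2) ⇒ EY; edges |E|=1, |Y|=1
  updated: d(A,EY)=21/2, d(EY,M)=21/2, d(EY,W)=35/2
2. join A+M (d=8) ⇒ AM; edges |A|=4, |M|=4
  updated: d(AM,EY)=21/2, d(AM,W)=16
3. join AM+EY (d=21/2) ⇒ AEMY; edges |AM|=5/4, |EY|=17/4
  updated: d(AEMY,W)=67/4
4. join AEMY+W (d=67/4) ⇒ AEMWY; edges |AEMY|=25/8, |W|=67/8
final tree: (((A:4,M:4):5/4,(E:1,Y:1):17/4):25/8,W:67/8)
total length: 27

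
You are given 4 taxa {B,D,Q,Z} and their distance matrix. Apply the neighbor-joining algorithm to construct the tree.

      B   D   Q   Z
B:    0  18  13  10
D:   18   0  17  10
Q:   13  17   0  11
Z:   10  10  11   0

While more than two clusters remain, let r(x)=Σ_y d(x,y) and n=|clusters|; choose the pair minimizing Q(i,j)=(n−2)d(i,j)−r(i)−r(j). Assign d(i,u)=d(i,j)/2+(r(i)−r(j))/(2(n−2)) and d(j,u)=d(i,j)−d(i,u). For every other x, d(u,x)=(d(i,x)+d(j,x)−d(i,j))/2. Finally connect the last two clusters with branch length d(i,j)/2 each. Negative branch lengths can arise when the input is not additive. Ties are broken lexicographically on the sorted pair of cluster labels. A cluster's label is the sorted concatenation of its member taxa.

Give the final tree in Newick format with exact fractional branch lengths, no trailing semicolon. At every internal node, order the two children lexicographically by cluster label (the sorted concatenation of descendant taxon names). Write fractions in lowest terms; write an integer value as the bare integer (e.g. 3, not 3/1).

1. join B+Q (d=13, Q=-56) ⇒ BQ; edges |B|=13/2, |Q|=13/2
  updated: d(BQ,D)=11, d(BQ,Z)=4
2. join BQ+D (d=11, Q=-25) ⇒ BDQ; edges |BQ|=5/2, |D|=17/2
  updated: d(BDQ,Z)=3/2
3. join BDQ+Z (d=3/2) ⇒ BDQZ; edges |BDQ|=3/4, |Z|=3/4
final tree: (((B:13/2,Q:13/2):5/2,D:17/2):3/4,Z:3/4)
total length: 51/2

(((B:13/2,Q:13/2):5/2,D:17/2):3/4,Z:3/4)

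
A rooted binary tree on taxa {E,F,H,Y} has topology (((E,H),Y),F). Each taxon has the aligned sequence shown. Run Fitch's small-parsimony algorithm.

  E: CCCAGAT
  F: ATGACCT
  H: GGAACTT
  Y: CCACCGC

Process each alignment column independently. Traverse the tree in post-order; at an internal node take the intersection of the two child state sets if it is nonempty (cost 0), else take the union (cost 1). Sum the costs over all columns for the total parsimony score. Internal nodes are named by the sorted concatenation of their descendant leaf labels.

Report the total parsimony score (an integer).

site 0, node EH: E={C} ∪ H={G} → {C,G} (+1)
site 0, node EHY: EH={C,G} ∩ Y={C} → {C} (+0)
site 0, node EFHY: EHY={C} ∪ F={A} → {A,C} (+1)
site 1, node EH: E={C} ∪ H={G} → {C,G} (+1)
site 1, node EHY: EH={C,G} ∩ Y={C} → {C} (+0)
site 1, node EFHY: EHY={C} ∪ F={T} → {C,T} (+1)
site 2, node EH: E={C} ∪ H={A} → {A,C} (+1)
site 2, node EHY: EH={A,C} ∩ Y={A} → {A} (+0)
site 2, node EFHY: EHY={A} ∪ F={G} → {A,G} (+1)
site 3, node EH: E={A} ∩ H={A} → {A} (+0)
site 3, node EHY: EH={A} ∪ Y={C} → {A,C} (+1)
site 3, node EFHY: EHY={A,C} ∩ F={A} → {A} (+0)
site 4, node EH: E={G} ∪ H={C} → {C,G} (+1)
site 4, node EHY: EH={C,G} ∩ Y={C} → {C} (+0)
site 4, node EFHY: EHY={C} ∩ F={C} → {C} (+0)
site 5, node EH: E={A} ∪ H={T} → {A,T} (+1)
site 5, node EHY: EH={A,T} ∪ Y={G} → {A,G,T} (+1)
site 5, node EFHY: EHY={A,G,T} ∪ F={C} → {A,C,G,T} (+1)
site 6, node EH: E={T} ∩ H={T} → {T} (+0)
site 6, node EHY: EH={T} ∪ Y={C} → {C,T} (+1)
site 6, node EFHY: EHY={C,T} ∩ F={T} → {T} (+0)
per-site changes: [2, 2, 2, 1, 1, 3, 1]; total = 12

12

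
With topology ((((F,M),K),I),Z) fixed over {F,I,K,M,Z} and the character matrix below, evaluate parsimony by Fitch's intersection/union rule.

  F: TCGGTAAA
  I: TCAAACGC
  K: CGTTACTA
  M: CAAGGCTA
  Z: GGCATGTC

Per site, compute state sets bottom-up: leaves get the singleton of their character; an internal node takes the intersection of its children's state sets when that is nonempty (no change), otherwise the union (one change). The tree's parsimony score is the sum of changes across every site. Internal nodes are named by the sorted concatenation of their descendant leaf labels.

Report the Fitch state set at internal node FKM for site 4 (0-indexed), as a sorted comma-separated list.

A,G,T

site 0, node FM: F={T} ∪ M={C} → {C,T} (+1)
site 0, node FKM: FM={C,T} ∩ K={C} → {C} (+0)
site 0, node FIKM: FKM={C} ∪ I={T} → {C,T} (+1)
site 0, node FIKMZ: FIKM={C,T} ∪ Z={G} → {C,G,T} (+1)
site 1, node FM: F={C} ∪ M={A} → {A,C} (+1)
site 1, node FKM: FM={A,C} ∪ K={G} → {A,C,G} (+1)
site 1, node FIKM: FKM={A,C,G} ∩ I={C} → {C} (+0)
site 1, node FIKMZ: FIKM={C} ∪ Z={G} → {C,G} (+1)
site 2, node FM: F={G} ∪ M={A} → {A,G} (+1)
site 2, node FKM: FM={A,G} ∪ K={T} → {A,G,T} (+1)
site 2, node FIKM: FKM={A,G,T} ∩ I={A} → {A} (+0)
site 2, node FIKMZ: FIKM={A} ∪ Z={C} → {A,C} (+1)
site 3, node FM: F={G} ∩ M={G} → {G} (+0)
site 3, node FKM: FM={G} ∪ K={T} → {G,T} (+1)
site 3, node FIKM: FKM={G,T} ∪ I={A} → {A,G,T} (+1)
site 3, node FIKMZ: FIKM={A,G,T} ∩ Z={A} → {A} (+0)
site 4, node FM: F={T} ∪ M={G} → {G,T} (+1)
site 4, node FKM: FM={G,T} ∪ K={A} → {A,G,T} (+1)
site 4, node FIKM: FKM={A,G,T} ∩ I={A} → {A} (+0)
site 4, node FIKMZ: FIKM={A} ∪ Z={T} → {A,T} (+1)
site 5, node FM: F={A} ∪ M={C} → {A,C} (+1)
site 5, node FKM: FM={A,C} ∩ K={C} → {C} (+0)
site 5, node FIKM: FKM={C} ∩ I={C} → {C} (+0)
site 5, node FIKMZ: FIKM={C} ∪ Z={G} → {C,G} (+1)
site 6, node FM: F={A} ∪ M={T} → {A,T} (+1)
site 6, node FKM: FM={A,T} ∩ K={T} → {T} (+0)
site 6, node FIKM: FKM={T} ∪ I={G} → {G,T} (+1)
site 6, node FIKMZ: FIKM={G,T} ∩ Z={T} → {T} (+0)
site 7, node FM: F={A} ∩ M={A} → {A} (+0)
site 7, node FKM: FM={A} ∩ K={A} → {A} (+0)
site 7, node FIKM: FKM={A} ∪ I={C} → {A,C} (+1)
site 7, node FIKMZ: FIKM={A,C} ∩ Z={C} → {C} (+0)
per-site changes: [3, 3, 3, 2, 3, 2, 2, 1]; total = 19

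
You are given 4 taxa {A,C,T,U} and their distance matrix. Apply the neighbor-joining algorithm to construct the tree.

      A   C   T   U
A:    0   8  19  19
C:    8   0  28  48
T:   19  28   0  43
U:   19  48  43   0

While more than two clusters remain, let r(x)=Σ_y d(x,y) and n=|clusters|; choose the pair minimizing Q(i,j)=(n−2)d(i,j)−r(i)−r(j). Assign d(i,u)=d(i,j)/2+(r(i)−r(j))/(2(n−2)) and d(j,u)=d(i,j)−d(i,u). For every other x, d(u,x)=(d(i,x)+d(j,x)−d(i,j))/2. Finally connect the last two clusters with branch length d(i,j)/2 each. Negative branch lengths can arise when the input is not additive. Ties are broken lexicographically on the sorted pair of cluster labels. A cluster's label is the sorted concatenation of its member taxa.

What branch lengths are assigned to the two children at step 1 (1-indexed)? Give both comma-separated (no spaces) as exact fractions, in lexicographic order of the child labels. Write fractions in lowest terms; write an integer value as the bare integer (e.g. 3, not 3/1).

-13/2,51/2

step 1: merge (A,U) at d=19, Q=-118; branch lengths A→-13/2, U→51/2; new cluster AU
  updated: d(AU,C)=37/2, d(AU,T)=43/2
step 2: merge (AU,C) at d=37/2, Q=-68; branch lengths AU→6, C→25/2; new cluster ACU
  updated: d(ACU,T)=31/2
step 3: merge (ACU,T) at d=31/2; branch lengths ACU→31/4, T→31/4; new cluster ACTU
final tree: (((A:-13/2,U:51/2):6,C:25/2):31/4,T:31/4)
total length: 53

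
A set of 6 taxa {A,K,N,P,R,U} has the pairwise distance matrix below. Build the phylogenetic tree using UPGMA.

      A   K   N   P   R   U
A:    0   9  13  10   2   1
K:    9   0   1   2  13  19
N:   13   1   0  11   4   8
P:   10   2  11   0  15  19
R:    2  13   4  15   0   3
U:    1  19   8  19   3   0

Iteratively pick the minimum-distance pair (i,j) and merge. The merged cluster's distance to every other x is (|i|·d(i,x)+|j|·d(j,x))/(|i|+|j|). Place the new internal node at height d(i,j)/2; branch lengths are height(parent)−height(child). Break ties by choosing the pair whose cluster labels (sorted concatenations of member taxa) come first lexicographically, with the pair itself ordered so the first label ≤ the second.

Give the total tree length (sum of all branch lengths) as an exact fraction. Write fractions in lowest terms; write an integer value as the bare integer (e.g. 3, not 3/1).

iteration 1: select A,U (d=1); attach at lengths (1/2, 1/2); label the merged cluster AU
  updated: d(AU,K)=14, d(AU,N)=21/2, d(AU,P)=29/2, d(AU,R)=5/2
iteration 2: select K,N (d=1); attach at lengths (1/2, 1/2); label the merged cluster KN
  updated: d(AU,KN)=49/4, d(KN,P)=13/2, d(KN,R)=17/2
iteration 3: select AU,R (d=5/2); attach at lengths (3/4, 5/4); label the merged cluster ARU
  updated: d(ARU,KN)=11, d(ARU,P)=44/3
iteration 4: select KN,P (d=13/2); attach at lengths (11/4, 13/4); label the merged cluster KNP
  updated: d(ARU,KNP)=110/9
iteration 5: select ARU,KNP (d=110/9); attach at lengths (175/36, 103/36); label the merged cluster AKNPRU
final tree: (((A:1/2,U:1/2):3/4,R:5/4):175/36,((K:1/2,N:1/2):11/4,P:13/4):103/36)
total length: 319/18

319/18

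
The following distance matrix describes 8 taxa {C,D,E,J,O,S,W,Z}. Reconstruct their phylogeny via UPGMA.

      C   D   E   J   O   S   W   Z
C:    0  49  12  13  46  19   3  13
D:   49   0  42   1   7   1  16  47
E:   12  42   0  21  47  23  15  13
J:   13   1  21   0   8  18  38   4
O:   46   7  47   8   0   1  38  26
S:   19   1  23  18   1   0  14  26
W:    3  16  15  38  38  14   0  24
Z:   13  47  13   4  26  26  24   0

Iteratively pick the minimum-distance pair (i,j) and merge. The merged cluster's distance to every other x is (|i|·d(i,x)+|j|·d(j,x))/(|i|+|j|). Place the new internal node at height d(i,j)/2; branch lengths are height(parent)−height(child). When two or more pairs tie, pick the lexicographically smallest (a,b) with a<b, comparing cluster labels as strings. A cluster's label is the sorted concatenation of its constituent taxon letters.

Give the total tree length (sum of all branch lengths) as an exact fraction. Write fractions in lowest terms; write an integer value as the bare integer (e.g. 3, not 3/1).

1. join D+J (d=1) ⇒ DJ; edges |D|=1/2, |J|=1/2
  updated: d(C,DJ)=31, d(DJ,E)=63/2, d(DJ,O)=15/2, d(DJ,S)=19/2, d(DJ,W)=27, d(DJ,Z)=51/2
2. join O+S (d=1) ⇒ OS; edges |O|=1/2, |S|=1/2
  updated: d(C,OS)=65/2, d(DJ,OS)=17/2, d(E,OS)=35, d(OS,W)=26, d(OS,Z)=26
3. join C+W (d=3) ⇒ CW; edges |C|=3/2, |W|=3/2
  updated: d(CW,DJ)=29, d(CW,E)=27/2, d(CW,OS)=117/4, d(CW,Z)=37/2
4. join DJ+OS (d=17/2) ⇒ DJOS; edges |DJ|=15/4, |OS|=15/4
  updated: d(CW,DJOS)=233/8, d(DJOS,E)=133/4, d(DJOS,Z)=103/4
5. join E+Z (d=13) ⇒ EZ; edges |E|=13/2, |Z|=13/2
  updated: d(CW,EZ)=16, d(DJOS,EZ)=59/2
6. join CW+EZ (d=16) ⇒ CEWZ; edges |CW|=13/2, |EZ|=3/2
  updated: d(CEWZ,DJOS)=469/16
7. join CEWZ+DJOS (d=469/16) ⇒ CDEJOSWZ; edges |CEWZ|=213/32, |DJOS|=333/32
final tree: (((C:3/2,W:3/2):13/2,(E:13/2,Z:13/2):3/2):213/32,((D:1/2,J:1/2):15/4,(O:1/2,S:1/2):15/4):333/32)
total length: 809/16

809/16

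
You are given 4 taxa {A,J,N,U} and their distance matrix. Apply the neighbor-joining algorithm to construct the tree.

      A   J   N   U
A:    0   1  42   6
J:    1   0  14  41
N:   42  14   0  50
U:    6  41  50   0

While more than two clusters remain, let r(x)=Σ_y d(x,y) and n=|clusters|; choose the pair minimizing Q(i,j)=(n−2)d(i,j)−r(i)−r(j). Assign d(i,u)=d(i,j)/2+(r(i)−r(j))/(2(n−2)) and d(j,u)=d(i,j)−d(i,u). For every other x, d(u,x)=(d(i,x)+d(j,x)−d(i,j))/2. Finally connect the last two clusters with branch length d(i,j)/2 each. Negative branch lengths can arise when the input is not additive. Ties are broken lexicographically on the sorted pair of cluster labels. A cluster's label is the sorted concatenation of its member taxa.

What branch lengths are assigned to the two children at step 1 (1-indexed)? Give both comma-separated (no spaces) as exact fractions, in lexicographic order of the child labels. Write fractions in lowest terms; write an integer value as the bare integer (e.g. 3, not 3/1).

iteration 1: select A,U (d=6, Q=-134); attach at lengths (-9, 15); label the merged cluster AU
  updated: d(AU,J)=18, d(AU,N)=43
iteration 2: select AU,J (d=18, Q=-75); attach at lengths (47/2, -11/2); label the merged cluster AJU
  updated: d(AJU,N)=39/2
iteration 3: select AJU,N (d=39/2); attach at lengths (39/4, 39/4); label the merged cluster AJNU
final tree: (((A:-9,U:15):47/2,J:-11/2):39/4,N:39/4)
total length: 87/2

-9,15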